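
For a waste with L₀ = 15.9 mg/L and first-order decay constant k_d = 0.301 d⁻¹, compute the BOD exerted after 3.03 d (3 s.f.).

y ≈ 9.51 mg/L

y_t = L₀(1 − e^(−k_d t)) = 15.9 × (1 − e^(−0.301×3.03))
= 15.9 × (1 − 0.4017) = 15.9 × 0.5983 = 9.513 mg/L.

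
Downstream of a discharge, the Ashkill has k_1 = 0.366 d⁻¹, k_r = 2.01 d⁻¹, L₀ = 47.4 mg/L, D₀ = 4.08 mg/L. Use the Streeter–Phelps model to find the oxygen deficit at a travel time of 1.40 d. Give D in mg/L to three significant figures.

D ≈ 5.93 mg/L

k_1 L₀/(k_r−k_1) = 0.366×47.4/(2.01−0.366) = 17.35/1.644 = 10.55 mg/L.
e^(−k_1 t) = e^(−0.366×1.400) = 0.5991; e^(−k_r t) = e^(−2.01×1.400) = 0.05996.
D = 10.55 × (0.5991 − 0.05996) + 4.08 × 0.05996 = 5.689 + 0.2447 = 5.933 mg/L.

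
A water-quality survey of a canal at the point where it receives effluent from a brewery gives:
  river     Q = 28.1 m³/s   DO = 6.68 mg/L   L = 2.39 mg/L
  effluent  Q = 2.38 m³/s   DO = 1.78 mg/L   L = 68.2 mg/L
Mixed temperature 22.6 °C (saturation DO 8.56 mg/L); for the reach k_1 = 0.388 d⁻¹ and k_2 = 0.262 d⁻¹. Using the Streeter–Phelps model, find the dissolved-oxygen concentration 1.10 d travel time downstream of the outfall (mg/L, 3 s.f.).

Mixed DO = (28.1×6.68 + 2.38×1.78)/(28.1+2.38) = 191.9/30.48 = 6.297 mg/L.
Mixed L₀ = (28.1×2.39 + 2.38×68.2)/(30.48) = 229.5/30.48 = 7.529 mg/L.
Initial deficit D₀ = C_s − DO₀ = 8.56 − 6.297 = 2.263 mg/L.
D(1.10) = [0.388×7.529/(0.262−0.388)](e^(−0.388×1.10) − e^(−0.262×1.10)) + 2.263 e^(−0.262×1.10)
= -23.18 × (0.6526 − 0.7496) + 2.263 × 0.7496 = 3.945 mg/L.
DO = 8.56 − 3.945 = 4.615 mg/L.

DO ≈ 4.61 mg/L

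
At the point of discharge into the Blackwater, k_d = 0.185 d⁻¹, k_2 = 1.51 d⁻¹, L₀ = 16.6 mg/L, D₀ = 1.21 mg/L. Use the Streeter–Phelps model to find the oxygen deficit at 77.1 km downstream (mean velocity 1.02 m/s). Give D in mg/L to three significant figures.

Travel time t = x/v = 77.1 km / (1.02 m/s) = 77100 m / 1.02 m/s = 75590 s = 0.8749 d.
k_d L₀/(k_2−k_d) = 0.185×16.6/(1.51−0.185) = 3.071/1.325 = 2.318 mg/L.
e^(−k_d t) = e^(−0.185×0.8749) = 0.8506; e^(−k_2 t) = e^(−1.51×0.8749) = 0.2669.
D = 2.318 × (0.8506 − 0.2669) + 1.21 × 0.2669 = 1.353 + 0.3229 = 1.676 mg/L.

D ≈ 1.68 mg/L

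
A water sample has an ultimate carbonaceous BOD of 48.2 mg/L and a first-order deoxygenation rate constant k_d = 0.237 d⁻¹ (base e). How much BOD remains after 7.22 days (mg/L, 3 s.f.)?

L_t = L₀ e^(−k_d t) = 48.2 × e^(−0.237×7.22) = 48.2 × 0.1807 = 8.708 mg/L.

L ≈ 8.71 mg/L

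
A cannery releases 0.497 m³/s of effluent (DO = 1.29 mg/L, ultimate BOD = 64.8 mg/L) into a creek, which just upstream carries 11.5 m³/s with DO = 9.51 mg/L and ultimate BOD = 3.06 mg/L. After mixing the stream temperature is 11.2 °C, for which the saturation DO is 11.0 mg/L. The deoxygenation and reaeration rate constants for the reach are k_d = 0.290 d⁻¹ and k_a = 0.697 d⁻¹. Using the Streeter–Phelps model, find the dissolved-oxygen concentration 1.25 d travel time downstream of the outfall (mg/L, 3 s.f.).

Mixed DO = (11.5×9.51 + 0.497×1.29)/(11.5+0.497) = 110.0/12.00 = 9.169 mg/L.
Mixed L₀ = (11.5×3.06 + 0.497×64.8)/(12.00) = 67.40/12.00 = 5.618 mg/L.
Initial deficit D₀ = C_s − DO₀ = 11.0 − 9.169 = 1.831 mg/L.
D(1.25) = [0.290×5.618/(0.697−0.290)](e^(−0.290×1.25) − e^(−0.697×1.25)) + 1.831 e^(−0.697×1.25)
= 4.003 × (0.6959 − 0.4184) + 1.831 × 0.4184 = 1.877 mg/L.
DO = 11.0 − 1.877 = 9.123 mg/L.

DO ≈ 9.12 mg/L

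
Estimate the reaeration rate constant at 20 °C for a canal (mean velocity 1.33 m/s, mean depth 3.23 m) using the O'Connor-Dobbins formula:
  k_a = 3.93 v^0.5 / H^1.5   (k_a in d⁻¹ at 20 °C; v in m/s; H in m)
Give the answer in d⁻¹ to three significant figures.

k_a ≈ 0.781 d⁻¹

k_a = 3.93 × 1.33^0.5 / 3.23^1.5 = 3.93 × 1.153 / 5.805 = 0.7808 d⁻¹.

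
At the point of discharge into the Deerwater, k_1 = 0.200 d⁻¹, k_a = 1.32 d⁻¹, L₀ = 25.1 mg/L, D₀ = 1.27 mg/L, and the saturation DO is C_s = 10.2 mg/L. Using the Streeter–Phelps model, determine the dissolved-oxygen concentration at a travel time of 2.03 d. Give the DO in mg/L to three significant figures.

k_1 L₀/(k_a−k_1) = 0.200×25.1/(1.32−0.200) = 5.020/1.120 = 4.482 mg/L.
e^(−k_1 t) = e^(−0.200×2.030) = 0.6663; e^(−k_a t) = e^(−1.32×2.030) = 0.06859.
D = 4.482 × (0.6663 − 0.06859) + 1.27 × 0.06859 = 2.679 + 0.08711 = 2.766 mg/L.
DO = C_s − D = 10.2 − 2.766 = 7.434 mg/L.

DO ≈ 7.43 mg/L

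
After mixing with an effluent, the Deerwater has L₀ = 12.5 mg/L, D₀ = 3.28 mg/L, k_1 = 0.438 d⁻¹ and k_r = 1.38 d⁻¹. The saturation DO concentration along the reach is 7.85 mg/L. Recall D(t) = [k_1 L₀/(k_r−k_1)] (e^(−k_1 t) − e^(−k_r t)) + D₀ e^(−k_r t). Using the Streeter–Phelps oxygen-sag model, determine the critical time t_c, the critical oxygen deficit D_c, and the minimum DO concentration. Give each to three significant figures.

t_c ≈ 0.336 d; D_c ≈ 3.42 mg/L; min DO ≈ 4.43 mg/L

t_c = [1/(k_r−k_1)] ln[(k_r/k_1)(1 − D₀(k_r−k_1)/(k_1 L₀))]
= [1/(1.38−0.438)] ln[(1.38/0.438)(1 − 3.28×0.9420/(0.438×12.5))]
= (1/0.9420) ln[3.151 × 0.4357] = 1.062 × ln(1.373) = 1.062 × 0.3167 = 0.3362 d.
L(t_c) = L₀ e^(−k_1 t_c) = 12.5 × 0.8631 = 10.79 mg/L, and at the critical point k_r D_c = k_1 L, so D_c = (0.438/1.38) × 10.79 = 3.424 mg/L.
Minimum DO = C_s − D_c = 7.85 − 3.424 = 4.426 mg/L.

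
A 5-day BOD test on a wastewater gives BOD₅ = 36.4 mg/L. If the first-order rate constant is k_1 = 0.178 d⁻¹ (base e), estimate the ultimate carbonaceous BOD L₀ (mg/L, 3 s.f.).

L₀ ≈ 61.8 mg/L

BOD₅ = L₀(1 − e^(−5k_1)) ⇒ L₀ = BOD₅ / (1 − e^(−5×0.178))
= 36.4 / (1 − 0.4107) = 36.4 / 0.5893 = 61.76 mg/L.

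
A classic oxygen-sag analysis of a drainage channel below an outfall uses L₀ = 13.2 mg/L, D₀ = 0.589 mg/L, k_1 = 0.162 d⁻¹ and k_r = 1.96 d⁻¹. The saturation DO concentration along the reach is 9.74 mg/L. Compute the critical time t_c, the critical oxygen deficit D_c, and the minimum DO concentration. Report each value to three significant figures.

t_c = [1/(k_r−k_1)] ln[(k_r/k_1)(1 − D₀(k_r−k_1)/(k_1 L₀))]
= [1/(1.96−0.162)] ln[(1.96/0.162)(1 − 0.589×1.798/(0.162×13.2))]
= (1/1.798) ln[12.10 × 0.5048] = 0.5562 × ln(6.107) = 0.5562 × 1.809 = 1.006 d.
D_c = (k_1/k_r) L₀ e^(−k_1 t_c) = (0.162/1.96) × 13.2 × e^(−0.162×1.006) = 0.08265 × 13.2 × 0.8496 = 0.9269 mg/L.
Minimum DO = C_s − D_c = 9.74 − 0.9269 = 8.813 mg/L.

t_c ≈ 1.01 d; D_c ≈ 0.927 mg/L; min DO ≈ 8.81 mg/L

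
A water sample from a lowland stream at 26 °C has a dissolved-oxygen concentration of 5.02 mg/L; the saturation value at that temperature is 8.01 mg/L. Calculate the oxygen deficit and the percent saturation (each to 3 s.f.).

D = C_s − C = 8.01 − 5.02 = 2.99 mg/L.
% saturation = 5.02/8.01 × 100 = 62.7 %.

D ≈ 2.99 mg/L; 62.7 % saturation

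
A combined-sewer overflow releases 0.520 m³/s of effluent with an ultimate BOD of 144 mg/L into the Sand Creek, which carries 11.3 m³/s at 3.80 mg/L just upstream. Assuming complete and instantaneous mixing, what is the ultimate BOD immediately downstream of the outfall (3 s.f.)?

9.97 mg/L

Flow-weighted mixing: C = (Q_r C_r + Q_w C_w)/(Q_r + Q_w)
= (11.3×3.80 + 0.520×144)/(11.3 + 0.520) = 117.8/11.82 = 9.968 mg/L.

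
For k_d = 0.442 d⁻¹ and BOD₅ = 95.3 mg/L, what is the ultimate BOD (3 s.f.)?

BOD₅ = L₀(1 − e^(−5k_d)) ⇒ L₀ = BOD₅ / (1 − e^(−5×0.442))
= 95.3 / (1 − 0.1097) = 95.3 / 0.8903 = 107.0 mg/L.

L₀ ≈ 107 mg/L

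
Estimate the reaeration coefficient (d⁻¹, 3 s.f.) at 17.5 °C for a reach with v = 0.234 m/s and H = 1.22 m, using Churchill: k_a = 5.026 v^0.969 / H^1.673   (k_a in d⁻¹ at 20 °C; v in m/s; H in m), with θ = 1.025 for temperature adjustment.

k_a(20) = 5.026 × 0.234^0.969 / 1.22^1.673 = 5.026 × 0.2448 / 1.395 = 0.8821 d⁻¹.
k_a(17.5) = 0.8821 × 1.025^(17.5−20) = 0.8821 × 0.9401 = 0.8293 d⁻¹.

k_a ≈ 0.829 d⁻¹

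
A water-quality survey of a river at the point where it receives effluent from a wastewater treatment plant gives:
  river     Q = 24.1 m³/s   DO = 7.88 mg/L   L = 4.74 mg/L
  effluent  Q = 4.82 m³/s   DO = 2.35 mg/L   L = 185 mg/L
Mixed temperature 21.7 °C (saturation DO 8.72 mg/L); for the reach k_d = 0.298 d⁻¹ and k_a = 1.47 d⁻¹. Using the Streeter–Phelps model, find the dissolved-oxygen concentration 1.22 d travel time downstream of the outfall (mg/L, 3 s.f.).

Mixed DO = (24.1×7.88 + 4.82×2.35)/(24.1+4.82) = 201.2/28.92 = 6.958 mg/L.
Mixed L₀ = (24.1×4.74 + 4.82×185)/(28.92) = 1006/28.92 = 34.78 mg/L.
Initial deficit D₀ = C_s − DO₀ = 8.72 − 6.958 = 1.762 mg/L.
D(1.22) = [0.298×34.78/(1.47−0.298)](e^(−0.298×1.22) − e^(−1.47×1.22)) + 1.762 e^(−1.47×1.22)
= 8.844 × (0.6952 − 0.1664) + 1.762 × 0.1664 = 4.970 mg/L.
DO = 8.72 − 4.970 = 3.750 mg/L.

DO ≈ 3.75 mg/L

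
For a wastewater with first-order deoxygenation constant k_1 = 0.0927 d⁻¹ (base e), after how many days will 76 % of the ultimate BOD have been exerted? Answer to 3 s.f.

t ≈ 15.4 d

y/L₀ = 1 − e^(−k_1 t) = 0.76 ⇒ e^(−k_1 t) = 0.240
t = −ln(0.240) / 0.0927 = 1.427 / 0.0927 = 15.39 d.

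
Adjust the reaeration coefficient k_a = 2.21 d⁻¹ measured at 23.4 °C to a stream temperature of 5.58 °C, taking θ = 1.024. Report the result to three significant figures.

k_a(T₂) = k_a(T₁) · θ^(T₂−T₁) = 2.21 × 1.024^(5.58−23.4)
= 2.21 × 1.024^-17.8 = 2.21 × 0.6553 = 1.448 d⁻¹.

k_a ≈ 1.45 d⁻¹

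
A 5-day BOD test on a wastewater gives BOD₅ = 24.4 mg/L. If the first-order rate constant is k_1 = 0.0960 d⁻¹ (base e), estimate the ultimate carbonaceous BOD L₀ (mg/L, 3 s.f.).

L₀ ≈ 64.0 mg/L

BOD₅ = L₀(1 − e^(−5k_1)) ⇒ L₀ = BOD₅ / (1 − e^(−5×0.0960))
= 24.4 / (1 − 0.6188) = 24.4 / 0.3812 = 64.01 mg/L.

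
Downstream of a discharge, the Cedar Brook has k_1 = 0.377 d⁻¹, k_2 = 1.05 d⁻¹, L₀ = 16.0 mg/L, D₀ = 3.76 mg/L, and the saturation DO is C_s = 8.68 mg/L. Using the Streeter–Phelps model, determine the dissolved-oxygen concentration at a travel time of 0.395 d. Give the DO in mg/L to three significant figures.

DO ≈ 4.39 mg/L

k_1 L₀/(k_2−k_1) = 0.377×16.0/(1.05−0.377) = 6.032/0.6730 = 8.963 mg/L.
e^(−k_1 t) = e^(−0.377×0.3950) = 0.8616; e^(−k_2 t) = e^(−1.05×0.3950) = 0.6605.
D = 8.963 × (0.8616 − 0.6605) + 3.76 × 0.6605 = 1.803 + 2.484 = 4.286 mg/L.
DO = C_s − D = 8.68 − 4.286 = 4.394 mg/L.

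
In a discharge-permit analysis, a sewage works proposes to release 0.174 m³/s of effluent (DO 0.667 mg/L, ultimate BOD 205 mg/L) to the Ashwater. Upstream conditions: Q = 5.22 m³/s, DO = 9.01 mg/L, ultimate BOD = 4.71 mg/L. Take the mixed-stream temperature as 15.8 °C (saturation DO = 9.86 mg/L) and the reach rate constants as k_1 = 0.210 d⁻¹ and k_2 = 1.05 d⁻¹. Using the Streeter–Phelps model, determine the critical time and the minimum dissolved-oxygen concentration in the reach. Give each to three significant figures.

Mixed DO = (5.22×9.01 + 0.174×0.667)/(5.22+0.174) = 47.15/5.394 = 8.741 mg/L.
Mixed L₀ = (5.22×4.71 + 0.174×205)/(5.394) = 60.26/5.394 = 11.17 mg/L.
Initial deficit D₀ = C_s − DO₀ = 9.86 − 8.741 = 1.119 mg/L.
t_c = (1/0.8400) ln[(1.05/0.210)(1 − 1.119×0.8400/(0.210×11.17))] = 1.190 × ln(2.996) = 1.306 d.
D_c = (0.210/1.05) × 11.17 × e^(−0.210×1.306) = 0.2000 × 11.17 × 0.7601 = 1.698 mg/L.
Minimum DO = 9.86 − 1.698 = 8.162 mg/L.

t_c ≈ 1.31 d; minimum DO ≈ 8.16 mg/L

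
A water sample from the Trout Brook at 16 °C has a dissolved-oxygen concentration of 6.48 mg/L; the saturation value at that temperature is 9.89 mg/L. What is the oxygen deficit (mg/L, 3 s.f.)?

D = C_s − C = 9.89 − 6.48 = 3.41 mg/L.

D ≈ 3.41 mg/L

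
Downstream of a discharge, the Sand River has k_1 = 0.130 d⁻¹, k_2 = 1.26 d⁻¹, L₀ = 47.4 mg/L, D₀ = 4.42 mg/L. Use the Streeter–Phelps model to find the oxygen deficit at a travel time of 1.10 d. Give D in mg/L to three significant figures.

D ≈ 4.47 mg/L

k_1 L₀/(k_2−k_1) = 0.130×47.4/(1.26−0.130) = 6.162/1.130 = 5.453 mg/L.
e^(−k_1 t) = e^(−0.130×1.100) = 0.8668; e^(−k_2 t) = e^(−1.26×1.100) = 0.2501.
D = 5.453 × (0.8668 − 0.2501) + 4.42 × 0.2501 = 3.363 + 1.105 = 4.468 mg/L.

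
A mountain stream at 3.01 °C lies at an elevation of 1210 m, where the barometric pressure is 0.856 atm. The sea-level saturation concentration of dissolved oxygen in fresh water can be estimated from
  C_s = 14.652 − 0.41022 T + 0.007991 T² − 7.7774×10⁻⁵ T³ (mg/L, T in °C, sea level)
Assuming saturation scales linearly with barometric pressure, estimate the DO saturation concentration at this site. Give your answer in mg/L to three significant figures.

At sea level: C_s = 14.652 − 0.41022×3.01 + 0.007991×3.01² − 7.7774×10⁻⁵×3.01³ = 13.49 mg/L.
Pressure correction: C_s' = 13.49 × 0.856 = 11.55 mg/L.

C_s ≈ 11.5 mg/L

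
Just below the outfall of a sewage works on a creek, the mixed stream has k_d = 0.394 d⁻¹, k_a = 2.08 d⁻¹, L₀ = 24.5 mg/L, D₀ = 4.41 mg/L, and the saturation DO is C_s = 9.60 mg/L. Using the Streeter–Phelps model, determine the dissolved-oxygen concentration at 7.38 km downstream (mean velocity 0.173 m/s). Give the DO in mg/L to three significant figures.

Travel time t = x/v = 7.38 km / (0.173 m/s) = 7380 m / 0.173 m/s = 42660 s = 0.4937 d.
k_d L₀/(k_a−k_d) = 0.394×24.5/(2.08−0.394) = 9.653/1.686 = 5.725 mg/L.
e^(−k_d t) = e^(−0.394×0.4937) = 0.8232; e^(−k_a t) = e^(−2.08×0.4937) = 0.3581.
D = 5.725 × (0.8232 − 0.3581) + 4.41 × 0.3581 = 2.663 + 1.579 = 4.242 mg/L.
DO = C_s − D = 9.60 − 4.242 = 5.358 mg/L.

DO ≈ 5.36 mg/L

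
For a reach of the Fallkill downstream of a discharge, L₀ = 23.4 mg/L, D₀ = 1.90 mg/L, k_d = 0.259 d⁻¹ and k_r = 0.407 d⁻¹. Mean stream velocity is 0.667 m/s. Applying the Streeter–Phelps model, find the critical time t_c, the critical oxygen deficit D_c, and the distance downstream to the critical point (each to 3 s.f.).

t_c ≈ 2.73 d; D_c ≈ 7.34 mg/L; x_c ≈ 157 km

With k_r/k_d = 1.571 and 1 − D₀(k_r−k_d)/(k_d L₀) = 0.9536,
t_c = ln(1.571 × 0.9536) / (0.407 − 0.259) = ln(1.499) / 0.1480 = 0.4045/0.1480 = 2.733 d.
L(t_c) = L₀ e^(−k_d t_c) = 23.4 × 0.4927 = 11.53 mg/L, and at the critical point k_r D_c = k_d L, so D_c = (0.259/0.407) × 11.53 = 7.337 mg/L.
x_c = v t_c = 0.667 m/s × 2.733 d × 86400 s/d = 157500 m ≈ 157 km.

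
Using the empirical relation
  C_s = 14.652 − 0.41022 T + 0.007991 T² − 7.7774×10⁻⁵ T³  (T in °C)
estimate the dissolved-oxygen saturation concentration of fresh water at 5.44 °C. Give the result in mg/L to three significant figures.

C_s = 14.652 − 0.41022×5.44 + 0.007991×5.44² − 7.7774×10⁻⁵×5.44³ = 12.64 mg/L.

C_s ≈ 12.6 mg/L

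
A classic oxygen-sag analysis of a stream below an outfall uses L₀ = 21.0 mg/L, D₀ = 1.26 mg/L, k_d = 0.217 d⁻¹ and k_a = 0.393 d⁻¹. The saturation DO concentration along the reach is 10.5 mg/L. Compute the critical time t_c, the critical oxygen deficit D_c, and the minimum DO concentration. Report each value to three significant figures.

t_c ≈ 3.09 d; D_c ≈ 5.93 mg/L; min DO ≈ 4.57 mg/L

At the critical point dD/dt = 0, so k_d L₀ e^(−k_d t) = k_a D. Substituting D(t) from the Streeter–Phelps equation and solving for t gives
t_c = ln[(k_a/k_d)(1 − D₀(k_a−k_d)/(k_d L₀))] / (k_a−k_d).
Here k_a−k_d = 0.1760 d⁻¹ and 1 − D₀(k_a−k_d)/(k_d L₀) = 1 − 1.26×0.1760/(0.217×21.0) = 0.9513, so
t_c = ln(1.811 × 0.9513) / 0.1760 = 0.5440 / 0.1760 = 3.091 d.
L(t_c) = L₀ e^(−k_d t_c) = 21.0 × 0.5113 = 10.74 mg/L, and at the critical point k_a D_c = k_d L, so D_c = (0.217/0.393) × 10.74 = 5.929 mg/L.
Minimum DO = C_s − D_c = 10.5 − 5.929 = 4.571 mg/L.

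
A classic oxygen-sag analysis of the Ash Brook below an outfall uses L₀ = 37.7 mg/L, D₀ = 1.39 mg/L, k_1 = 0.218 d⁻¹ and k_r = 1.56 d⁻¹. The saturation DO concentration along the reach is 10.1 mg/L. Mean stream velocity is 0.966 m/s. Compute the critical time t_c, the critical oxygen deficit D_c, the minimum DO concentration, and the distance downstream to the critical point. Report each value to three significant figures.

At the critical point dD/dt = 0, so k_1 L₀ e^(−k_1 t) = k_r D. Substituting D(t) from the Streeter–Phelps equation and solving for t gives
t_c = ln[(k_r/k_1)(1 − D₀(k_r−k_1)/(k_1 L₀))] / (k_r−k_1).
Here k_r−k_1 = 1.342 d⁻¹ and 1 − D₀(k_r−k_1)/(k_1 L₀) = 1 − 1.39×1.342/(0.218×37.7) = 0.7730, so
t_c = ln(7.156 × 0.7730) / 1.342 = 1.711 / 1.342 = 1.275 d.
D_c = (k_1/k_r) L₀ e^(−k_1 t_c) = (0.218/1.56) × 37.7 × e^(−0.218×1.275) = 0.1397 × 37.7 × 0.7574 = 3.990 mg/L.
Minimum DO = C_s − D_c = 10.1 − 3.990 = 6.110 mg/L.
x_c = v t_c = 0.966 m/s × 1.275 d × 86400 s/d = 106400 m ≈ 106 km.

t_c ≈ 1.27 d; D_c ≈ 3.99 mg/L; min DO ≈ 6.11 mg/L; x_c ≈ 106 km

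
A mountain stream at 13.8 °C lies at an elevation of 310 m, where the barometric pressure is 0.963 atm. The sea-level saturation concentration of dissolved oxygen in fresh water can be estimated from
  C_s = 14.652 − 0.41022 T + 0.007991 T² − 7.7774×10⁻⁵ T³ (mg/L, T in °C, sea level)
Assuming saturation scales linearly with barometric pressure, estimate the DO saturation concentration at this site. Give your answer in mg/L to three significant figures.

At sea level: C_s = 14.652 − 0.41022×13.8 + 0.007991×13.8² − 7.7774×10⁻⁵×13.8³ = 10.31 mg/L.
Pressure correction: C_s' = 10.31 × 0.963 = 9.927 mg/L.

C_s ≈ 9.93 mg/L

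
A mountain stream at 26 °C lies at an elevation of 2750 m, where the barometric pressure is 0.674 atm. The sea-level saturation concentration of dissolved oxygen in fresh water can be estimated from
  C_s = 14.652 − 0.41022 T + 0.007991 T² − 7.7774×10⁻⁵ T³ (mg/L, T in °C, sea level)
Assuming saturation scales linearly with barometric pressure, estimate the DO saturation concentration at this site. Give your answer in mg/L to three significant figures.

C_s ≈ 5.41 mg/L

At sea level: C_s = 14.652 − 0.41022×26 + 0.007991×26² − 7.7774×10⁻⁵×26³ = 8.021 mg/L.
Pressure correction: C_s' = 8.021 × 0.674 = 5.406 mg/L.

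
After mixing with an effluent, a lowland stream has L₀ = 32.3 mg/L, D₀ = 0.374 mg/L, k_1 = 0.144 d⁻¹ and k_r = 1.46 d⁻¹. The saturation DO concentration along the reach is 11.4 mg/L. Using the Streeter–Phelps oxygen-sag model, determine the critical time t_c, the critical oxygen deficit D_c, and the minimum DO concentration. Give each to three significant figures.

With k_r/k_1 = 10.14 and 1 − D₀(k_r−k_1)/(k_1 L₀) = 0.8942,
t_c = ln(10.14 × 0.8942) / (1.46 − 0.144) = ln(9.066) / 1.316 = 2.205/1.316 = 1.675 d.
L(t_c) = L₀ e^(−k_1 t_c) = 32.3 × 0.7857 = 25.38 mg/L, and at the critical point k_r D_c = k_1 L, so D_c = (0.144/1.46) × 25.38 = 2.503 mg/L.
Minimum DO = C_s − D_c = 11.4 − 2.503 = 8.897 mg/L.

t_c ≈ 1.68 d; D_c ≈ 2.50 mg/L; min DO ≈ 8.90 mg/L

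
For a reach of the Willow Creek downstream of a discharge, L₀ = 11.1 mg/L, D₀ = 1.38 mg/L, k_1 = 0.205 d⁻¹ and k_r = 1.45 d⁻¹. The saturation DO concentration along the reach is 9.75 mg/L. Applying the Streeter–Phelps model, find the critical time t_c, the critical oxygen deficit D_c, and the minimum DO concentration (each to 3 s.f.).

t_c ≈ 0.441 d; D_c ≈ 1.43 mg/L; min DO ≈ 8.32 mg/L

At the critical point dD/dt = 0, so k_1 L₀ e^(−k_1 t) = k_r D. Substituting D(t) from the Streeter–Phelps equation and solving for t gives
t_c = ln[(k_r/k_1)(1 − D₀(k_r−k_1)/(k_1 L₀))] / (k_r−k_1).
Here k_r−k_1 = 1.245 d⁻¹ and 1 − D₀(k_r−k_1)/(k_1 L₀) = 1 − 1.38×1.245/(0.205×11.1) = 0.2450, so
t_c = ln(7.073 × 0.2450) / 1.245 = 0.5496 / 1.245 = 0.4415 d.
L(t_c) = L₀ e^(−k_1 t_c) = 11.1 × 0.9135 = 10.14 mg/L, and at the critical point k_r D_c = k_1 L, so D_c = (0.205/1.45) × 10.14 = 1.434 mg/L.
Minimum DO = C_s − D_c = 9.75 − 1.434 = 8.316 mg/L.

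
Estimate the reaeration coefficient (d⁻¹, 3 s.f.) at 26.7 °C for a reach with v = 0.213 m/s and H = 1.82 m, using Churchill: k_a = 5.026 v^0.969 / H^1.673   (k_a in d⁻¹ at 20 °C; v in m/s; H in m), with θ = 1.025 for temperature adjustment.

k_a ≈ 0.487 d⁻¹

k_a(20) = 5.026 × 0.213^0.969 / 1.82^1.673 = 5.026 × 0.2235 / 2.723 = 0.4124 d⁻¹.
k_a(26.7) = 0.4124 × 1.025^(26.7−20) = 0.4124 × 1.180 = 0.4866 d⁻¹.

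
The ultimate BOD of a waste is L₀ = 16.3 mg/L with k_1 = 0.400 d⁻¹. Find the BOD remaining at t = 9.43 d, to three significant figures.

L ≈ 0.375 mg/L

L_t = L₀ e^(−k_1 t) = 16.3 × e^(−0.400×9.43) = 16.3 × 0.02301 = 0.3750 mg/L.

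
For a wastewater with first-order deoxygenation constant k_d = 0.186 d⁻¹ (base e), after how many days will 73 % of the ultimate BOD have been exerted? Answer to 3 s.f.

t ≈ 7.04 d

y/L₀ = 1 − e^(−k_d t) = 0.73 ⇒ e^(−k_d t) = 0.270
t = −ln(0.270) / 0.186 = 1.309 / 0.186 = 7.039 d.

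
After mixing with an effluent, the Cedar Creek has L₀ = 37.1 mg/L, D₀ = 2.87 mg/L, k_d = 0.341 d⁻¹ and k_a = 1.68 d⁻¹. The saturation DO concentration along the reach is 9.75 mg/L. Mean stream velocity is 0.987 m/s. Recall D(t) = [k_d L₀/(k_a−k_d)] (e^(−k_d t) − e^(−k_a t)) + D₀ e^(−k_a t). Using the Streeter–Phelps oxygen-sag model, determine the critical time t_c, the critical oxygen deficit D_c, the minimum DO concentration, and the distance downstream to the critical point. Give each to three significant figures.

With k_a/k_d = 4.927 and 1 − D₀(k_a−k_d)/(k_d L₀) = 0.6962,
t_c = ln(4.927 × 0.6962) / (1.68 − 0.341) = ln(3.430) / 1.339 = 1.233/1.339 = 0.9205 d.
D_c = (k_d/k_a) L₀ e^(−k_d t_c) = (0.341/1.68) × 37.1 × e^(−0.341×0.9205) = 0.2030 × 37.1 × 0.7306 = 5.502 mg/L.
Minimum DO = C_s − D_c = 9.75 − 5.502 = 4.248 mg/L.
x_c = v t_c = 0.987 m/s × 0.9205 d × 86400 s/d = 78500 m ≈ 78.5 km.

t_c ≈ 0.921 d; D_c ≈ 5.50 mg/L; min DO ≈ 4.25 mg/L; x_c ≈ 78.5 km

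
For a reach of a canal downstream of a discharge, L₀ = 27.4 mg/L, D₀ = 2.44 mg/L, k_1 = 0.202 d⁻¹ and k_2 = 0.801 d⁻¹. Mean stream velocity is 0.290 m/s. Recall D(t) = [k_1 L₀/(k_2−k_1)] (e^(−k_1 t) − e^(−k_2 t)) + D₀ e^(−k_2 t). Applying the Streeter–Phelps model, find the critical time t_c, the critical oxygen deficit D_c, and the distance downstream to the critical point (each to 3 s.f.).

t_c ≈ 1.79 d; D_c ≈ 4.82 mg/L; x_c ≈ 44.8 km

t_c = [1/(k_2−k_1)] ln[(k_2/k_1)(1 − D₀(k_2−k_1)/(k_1 L₀))]
= [1/(0.801−0.202)] ln[(0.801/0.202)(1 − 2.44×0.5990/(0.202×27.4))]
= (1/0.5990) ln[3.965 × 0.7359] = 1.669 × ln(2.918) = 1.669 × 1.071 = 1.788 d.
L(t_c) = L₀ e^(−k_1 t_c) = 27.4 × 0.6969 = 19.09 mg/L, and at the critical point k_2 D_c = k_1 L, so D_c = (0.202/0.801) × 19.09 = 4.815 mg/L.
x_c = v t_c = 0.290 m/s × 1.788 d × 86400 s/d = 44800 m ≈ 44.8 km.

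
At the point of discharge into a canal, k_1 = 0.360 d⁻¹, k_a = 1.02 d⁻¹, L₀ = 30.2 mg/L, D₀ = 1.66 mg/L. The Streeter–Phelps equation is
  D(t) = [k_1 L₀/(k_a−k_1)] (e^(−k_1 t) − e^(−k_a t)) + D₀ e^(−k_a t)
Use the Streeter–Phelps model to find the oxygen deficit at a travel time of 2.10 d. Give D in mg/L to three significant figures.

D ≈ 6.00 mg/L

k_1 L₀/(k_a−k_1) = 0.360×30.2/(1.02−0.360) = 10.87/0.6600 = 16.47 mg/L.
e^(−k_1 t) = e^(−0.360×2.100) = 0.4695; e^(−k_a t) = e^(−1.02×2.100) = 0.1174.
D = 16.47 × (0.4695 − 0.1174) + 1.66 × 0.1174 = 5.800 + 0.1949 = 5.995 mg/L.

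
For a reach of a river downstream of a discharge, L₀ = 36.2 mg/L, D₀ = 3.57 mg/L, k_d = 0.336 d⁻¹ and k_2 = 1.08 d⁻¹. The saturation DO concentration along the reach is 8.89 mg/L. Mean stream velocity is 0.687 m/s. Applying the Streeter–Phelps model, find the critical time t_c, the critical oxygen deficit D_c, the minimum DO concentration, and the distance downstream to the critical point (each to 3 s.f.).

t_c ≈ 1.24 d; D_c ≈ 7.43 mg/L; min DO ≈ 1.46 mg/L; x_c ≈ 73.5 km

With k_2/k_d = 3.214 and 1 − D₀(k_2−k_d)/(k_d L₀) = 0.7816,
t_c = ln(3.214 × 0.7816) / (1.08 − 0.336) = ln(2.512) / 0.7440 = 0.9212/0.7440 = 1.238 d.
D_c = (k_d/k_2) L₀ e^(−k_d t_c) = (0.336/1.08) × 36.2 × e^(−0.336×1.238) = 0.3111 × 36.2 × 0.6597 = 7.429 mg/L.
Minimum DO = C_s − D_c = 8.89 − 7.429 = 1.461 mg/L.
x_c = v t_c = 0.687 m/s × 1.238 d × 86400 s/d = 73500 m ≈ 73.5 km.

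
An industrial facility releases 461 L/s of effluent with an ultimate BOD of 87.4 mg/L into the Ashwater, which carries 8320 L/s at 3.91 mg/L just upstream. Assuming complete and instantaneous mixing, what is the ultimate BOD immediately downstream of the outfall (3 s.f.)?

Flow-weighted mixing: C = (Q_r C_r + Q_w C_w)/(Q_r + Q_w)
= (8320×3.91 + 461×87.4)/(8320 + 461) = 72820/8781 = 8.293 mg/L.

8.29 mg/L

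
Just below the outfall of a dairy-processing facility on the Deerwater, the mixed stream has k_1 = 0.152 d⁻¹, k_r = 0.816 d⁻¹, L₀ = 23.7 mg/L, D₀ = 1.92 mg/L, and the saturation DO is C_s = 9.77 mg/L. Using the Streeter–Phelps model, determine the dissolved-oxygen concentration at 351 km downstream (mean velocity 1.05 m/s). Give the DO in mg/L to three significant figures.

DO ≈ 6.91 mg/L

Travel time t = x/v = 351 km / (1.05 m/s) = 351000 m / 1.05 m/s = 334300 s = 3.869 d.
k_1 L₀/(k_r−k_1) = 0.152×23.7/(0.816−0.152) = 3.602/0.6640 = 5.425 mg/L.
e^(−k_1 t) = e^(−0.152×3.869) = 0.5554; e^(−k_r t) = e^(−0.816×3.869) = 0.04255.
D = 5.425 × (0.5554 − 0.04255) + 1.92 × 0.04255 = 2.782 + 0.08169 = 2.864 mg/L.
DO = C_s − D = 9.77 − 2.864 = 6.906 mg/L.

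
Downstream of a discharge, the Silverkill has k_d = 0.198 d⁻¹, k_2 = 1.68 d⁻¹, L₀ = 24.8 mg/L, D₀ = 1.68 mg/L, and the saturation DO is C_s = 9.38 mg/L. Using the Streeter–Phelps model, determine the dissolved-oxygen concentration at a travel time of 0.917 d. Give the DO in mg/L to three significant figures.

DO ≈ 6.97 mg/L

k_d L₀/(k_2−k_d) = 0.198×24.8/(1.68−0.198) = 4.910/1.482 = 3.313 mg/L.
e^(−k_d t) = e^(−0.198×0.9170) = 0.8340; e^(−k_2 t) = e^(−1.68×0.9170) = 0.2143.
D = 3.313 × (0.8340 − 0.2143) + 1.68 × 0.2143 = 2.053 + 0.3600 = 2.413 mg/L.
DO = C_s − D = 9.38 − 2.413 = 6.967 mg/L.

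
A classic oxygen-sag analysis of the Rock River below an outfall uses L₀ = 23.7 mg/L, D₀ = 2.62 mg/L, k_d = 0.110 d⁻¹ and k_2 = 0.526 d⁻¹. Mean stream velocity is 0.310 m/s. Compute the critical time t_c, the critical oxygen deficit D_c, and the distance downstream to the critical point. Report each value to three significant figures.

With k_2/k_d = 4.782 and 1 − D₀(k_2−k_d)/(k_d L₀) = 0.5819,
t_c = ln(4.782 × 0.5819) / (0.526 − 0.110) = ln(2.783) / 0.4160 = 1.023/0.4160 = 2.460 d.
D_c = (k_d/k_2) L₀ e^(−k_d t_c) = (0.110/0.526) × 23.7 × e^(−0.110×2.460) = 0.2091 × 23.7 × 0.7629 = 3.781 mg/L.
x_c = v t_c = 0.310 m/s × 2.460 d × 86400 s/d = 65890 m ≈ 65.9 km.

t_c ≈ 2.46 d; D_c ≈ 3.78 mg/L; x_c ≈ 65.9 km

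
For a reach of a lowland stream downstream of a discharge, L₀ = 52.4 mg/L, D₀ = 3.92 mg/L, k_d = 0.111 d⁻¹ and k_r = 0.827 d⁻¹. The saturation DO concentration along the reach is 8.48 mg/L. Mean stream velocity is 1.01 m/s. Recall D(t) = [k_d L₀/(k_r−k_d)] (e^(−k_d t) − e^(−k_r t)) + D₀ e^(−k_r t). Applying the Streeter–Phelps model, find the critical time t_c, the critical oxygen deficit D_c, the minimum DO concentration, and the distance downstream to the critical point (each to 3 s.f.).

t_c = [1/(k_r−k_d)] ln[(k_r/k_d)(1 − D₀(k_r−k_d)/(k_d L₀))]
= [1/(0.827−0.111)] ln[(0.827/0.111)(1 − 3.92×0.7160/(0.111×52.4))]
= (1/0.7160) ln[7.450 × 0.5174] = 1.397 × ln(3.855) = 1.397 × 1.349 = 1.885 d.
D_c = (k_d/k_r) L₀ e^(−k_d t_c) = (0.111/0.827) × 52.4 × e^(−0.111×1.885) = 0.1342 × 52.4 × 0.8112 = 5.706 mg/L.
Minimum DO = C_s − D_c = 8.48 − 5.706 = 2.774 mg/L.
x_c = v t_c = 1.01 m/s × 1.885 d × 86400 s/d = 164500 m ≈ 164 km.

t_c ≈ 1.88 d; D_c ≈ 5.71 mg/L; min DO ≈ 2.77 mg/L; x_c ≈ 164 km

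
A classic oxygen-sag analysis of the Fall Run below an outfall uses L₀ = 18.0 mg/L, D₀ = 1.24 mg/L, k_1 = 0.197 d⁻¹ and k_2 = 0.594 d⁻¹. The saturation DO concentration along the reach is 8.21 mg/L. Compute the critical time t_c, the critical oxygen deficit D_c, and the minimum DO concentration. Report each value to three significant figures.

t_c ≈ 2.40 d; D_c ≈ 3.72 mg/L; min DO ≈ 4.49 mg/L

With k_2/k_1 = 3.015 and 1 − D₀(k_2−k_1)/(k_1 L₀) = 0.8612,
t_c = ln(3.015 × 0.8612) / (0.594 − 0.197) = ln(2.597) / 0.3970 = 0.9542/0.3970 = 2.404 d.
L(t_c) = L₀ e^(−k_1 t_c) = 18.0 × 0.6228 = 11.21 mg/L, and at the critical point k_2 D_c = k_1 L, so D_c = (0.197/0.594) × 11.21 = 3.718 mg/L.
Minimum DO = C_s − D_c = 8.21 − 3.718 = 4.492 mg/L.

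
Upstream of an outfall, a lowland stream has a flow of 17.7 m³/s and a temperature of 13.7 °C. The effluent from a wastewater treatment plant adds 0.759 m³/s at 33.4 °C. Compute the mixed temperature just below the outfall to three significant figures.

Flow-weighted mixing: C = (Q_r C_r + Q_w C_w)/(Q_r + Q_w)
= (17.7×13.7 + 0.759×33.4)/(17.7 + 0.759) = 267.8/18.46 = 14.51 °C.

14.5 °C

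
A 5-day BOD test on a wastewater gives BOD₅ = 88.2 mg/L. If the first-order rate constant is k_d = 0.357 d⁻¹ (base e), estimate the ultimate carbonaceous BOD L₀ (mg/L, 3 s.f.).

L₀ ≈ 106 mg/L

BOD₅ = L₀(1 − e^(−5k_d)) ⇒ L₀ = BOD₅ / (1 − e^(−5×0.357))
= 88.2 / (1 − 0.1678) = 88.2 / 0.8322 = 106.0 mg/L.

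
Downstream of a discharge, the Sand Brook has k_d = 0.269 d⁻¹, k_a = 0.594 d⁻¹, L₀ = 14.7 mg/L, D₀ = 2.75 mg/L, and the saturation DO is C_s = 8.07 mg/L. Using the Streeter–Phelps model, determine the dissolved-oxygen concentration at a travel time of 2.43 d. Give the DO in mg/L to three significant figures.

DO ≈ 3.97 mg/L

k_d L₀/(k_a−k_d) = 0.269×14.7/(0.594−0.269) = 3.954/0.3250 = 12.17 mg/L.
e^(−k_d t) = e^(−0.269×2.430) = 0.5201; e^(−k_a t) = e^(−0.594×2.430) = 0.2361.
D = 12.17 × (0.5201 − 0.2361) + 2.75 × 0.2361 = 3.456 + 0.6493 = 4.105 mg/L.
DO = C_s − D = 8.07 − 4.105 = 3.965 mg/L.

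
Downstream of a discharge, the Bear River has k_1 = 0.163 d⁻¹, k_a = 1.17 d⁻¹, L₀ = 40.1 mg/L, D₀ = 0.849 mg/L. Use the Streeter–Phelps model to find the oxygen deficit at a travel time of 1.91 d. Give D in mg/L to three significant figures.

k_1 L₀/(k_a−k_1) = 0.163×40.1/(1.17−0.163) = 6.536/1.007 = 6.491 mg/L.
e^(−k_1 t) = e^(−0.163×1.910) = 0.7325; e^(−k_a t) = e^(−1.17×1.910) = 0.1070.
D = 6.491 × (0.7325 − 0.1070) + 0.849 × 0.1070 = 4.060 + 0.09086 = 4.151 mg/L.

D ≈ 4.15 mg/L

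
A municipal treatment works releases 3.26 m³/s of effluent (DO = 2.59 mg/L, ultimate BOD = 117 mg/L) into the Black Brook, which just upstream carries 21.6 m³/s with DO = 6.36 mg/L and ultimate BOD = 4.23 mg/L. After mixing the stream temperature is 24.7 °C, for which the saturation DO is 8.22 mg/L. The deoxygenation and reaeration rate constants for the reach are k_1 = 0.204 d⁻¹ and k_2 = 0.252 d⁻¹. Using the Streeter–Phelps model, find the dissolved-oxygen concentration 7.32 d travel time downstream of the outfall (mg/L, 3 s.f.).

Mixed DO = (21.6×6.36 + 3.26×2.59)/(21.6+3.26) = 145.8/24.86 = 5.866 mg/L.
Mixed L₀ = (21.6×4.23 + 3.26×117)/(24.86) = 472.8/24.86 = 19.02 mg/L.
Initial deficit D₀ = C_s − DO₀ = 8.22 − 5.866 = 2.354 mg/L.
D(7.32) = [0.204×19.02/(0.252−0.204)](e^(−0.204×7.32) − e^(−0.252×7.32)) + 2.354 e^(−0.252×7.32)
= 80.83 × (0.2246 − 0.1581) + 2.354 × 0.1581 = 5.751 mg/L.
DO = 8.22 − 5.751 = 2.469 mg/L.

DO ≈ 2.47 mg/L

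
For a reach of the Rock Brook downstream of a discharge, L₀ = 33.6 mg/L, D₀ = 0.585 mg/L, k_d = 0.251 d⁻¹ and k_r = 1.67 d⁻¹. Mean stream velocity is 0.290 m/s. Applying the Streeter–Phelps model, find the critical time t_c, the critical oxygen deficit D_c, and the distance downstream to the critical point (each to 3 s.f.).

t_c ≈ 1.26 d; D_c ≈ 3.68 mg/L; x_c ≈ 31.6 km

t_c = [1/(k_r−k_d)] ln[(k_r/k_d)(1 − D₀(k_r−k_d)/(k_d L₀))]
= [1/(1.67−0.251)] ln[(1.67/0.251)(1 − 0.585×1.419/(0.251×33.6))]
= (1/1.419) ln[6.653 × 0.9016] = 0.7047 × ln(5.998) = 0.7047 × 1.792 = 1.263 d.
D_c = (k_d/k_r) L₀ e^(−k_d t_c) = (0.251/1.67) × 33.6 × e^(−0.251×1.263) = 0.1503 × 33.6 × 0.7284 = 3.679 mg/L.
x_c = v t_c = 0.290 m/s × 1.263 d × 86400 s/d = 31630 m ≈ 31.6 km.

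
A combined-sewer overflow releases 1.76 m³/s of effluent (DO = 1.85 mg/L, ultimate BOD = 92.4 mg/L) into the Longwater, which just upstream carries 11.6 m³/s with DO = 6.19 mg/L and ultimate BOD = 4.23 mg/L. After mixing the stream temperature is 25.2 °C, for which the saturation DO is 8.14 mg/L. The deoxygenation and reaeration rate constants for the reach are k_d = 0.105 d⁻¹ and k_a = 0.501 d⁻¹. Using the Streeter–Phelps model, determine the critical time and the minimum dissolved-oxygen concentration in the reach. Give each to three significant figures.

Mixed DO = (11.6×6.19 + 1.76×1.85)/(11.6+1.76) = 75.06/13.36 = 5.618 mg/L.
Mixed L₀ = (11.6×4.23 + 1.76×92.4)/(13.36) = 211.7/13.36 = 15.85 mg/L.
Initial deficit D₀ = C_s − DO₀ = 8.14 − 5.618 = 2.522 mg/L.
t_c = (1/0.3960) ln[(0.501/0.105)(1 − 2.522×0.3960/(0.105×15.85))] = 2.525 × ln(1.908) = 1.631 d.
D_c = (0.105/0.501) × 15.85 × e^(−0.105×1.631) = 0.2096 × 15.85 × 0.8426 = 2.798 mg/L.
Minimum DO = 8.14 − 2.798 = 5.342 mg/L.

t_c ≈ 1.63 d; minimum DO ≈ 5.34 mg/L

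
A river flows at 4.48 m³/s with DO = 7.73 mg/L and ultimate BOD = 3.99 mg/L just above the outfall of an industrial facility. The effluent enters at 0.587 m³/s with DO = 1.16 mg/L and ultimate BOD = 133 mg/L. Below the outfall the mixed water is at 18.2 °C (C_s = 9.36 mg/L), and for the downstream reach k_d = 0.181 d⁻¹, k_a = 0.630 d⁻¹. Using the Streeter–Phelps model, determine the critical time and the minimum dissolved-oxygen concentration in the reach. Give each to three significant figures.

Mixed DO = (4.48×7.73 + 0.587×1.16)/(4.48+0.587) = 35.31/5.067 = 6.969 mg/L.
Mixed L₀ = (4.48×3.99 + 0.587×133)/(5.067) = 95.95/5.067 = 18.94 mg/L.
Initial deficit D₀ = C_s − DO₀ = 9.36 − 6.969 = 2.391 mg/L.
t_c = (1/0.4490) ln[(0.630/0.181)(1 − 2.391×0.4490/(0.181×18.94))] = 2.227 × ln(2.390) = 1.941 d.
D_c = (0.181/0.630) × 18.94 × e^(−0.181×1.941) = 0.2873 × 18.94 × 0.7038 = 3.829 mg/L.
Minimum DO = 9.36 − 3.829 = 5.531 mg/L.

t_c ≈ 1.94 d; minimum DO ≈ 5.53 mg/L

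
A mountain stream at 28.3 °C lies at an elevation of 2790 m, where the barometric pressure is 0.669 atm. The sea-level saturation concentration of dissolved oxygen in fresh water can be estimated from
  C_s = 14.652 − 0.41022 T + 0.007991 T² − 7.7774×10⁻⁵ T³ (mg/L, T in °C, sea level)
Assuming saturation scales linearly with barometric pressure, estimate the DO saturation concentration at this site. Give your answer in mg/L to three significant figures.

C_s ≈ 5.14 mg/L

At sea level: C_s = 14.652 − 0.41022×28.3 + 0.007991×28.3² − 7.7774×10⁻⁵×28.3³ = 7.680 mg/L.
Pressure correction: C_s' = 7.680 × 0.669 = 5.138 mg/L.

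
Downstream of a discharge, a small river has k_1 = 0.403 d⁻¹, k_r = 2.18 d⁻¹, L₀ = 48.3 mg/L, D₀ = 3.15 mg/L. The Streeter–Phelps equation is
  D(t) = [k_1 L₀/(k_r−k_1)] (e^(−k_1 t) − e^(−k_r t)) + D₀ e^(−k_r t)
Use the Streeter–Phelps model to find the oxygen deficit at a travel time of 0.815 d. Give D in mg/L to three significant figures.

k_1 L₀/(k_r−k_1) = 0.403×48.3/(2.18−0.403) = 19.46/1.777 = 10.95 mg/L.
e^(−k_1 t) = e^(−0.403×0.8150) = 0.7200; e^(−k_r t) = e^(−2.18×0.8150) = 0.1692.
D = 10.95 × (0.7200 − 0.1692) + 3.15 × 0.1692 = 6.034 + 0.5330 = 6.567 mg/L.

D ≈ 6.57 mg/L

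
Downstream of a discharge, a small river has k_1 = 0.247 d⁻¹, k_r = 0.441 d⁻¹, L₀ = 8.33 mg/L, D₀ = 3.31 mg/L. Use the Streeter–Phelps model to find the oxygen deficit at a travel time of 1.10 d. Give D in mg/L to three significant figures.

k_1 L₀/(k_r−k_1) = 0.247×8.33/(0.441−0.247) = 2.058/0.1940 = 10.61 mg/L.
e^(−k_1 t) = e^(−0.247×1.100) = 0.7621; e^(−k_r t) = e^(−0.441×1.100) = 0.6156.
D = 10.61 × (0.7621 − 0.6156) + 3.31 × 0.6156 = 1.553 + 2.038 = 3.591 mg/L.

D ≈ 3.59 mg/L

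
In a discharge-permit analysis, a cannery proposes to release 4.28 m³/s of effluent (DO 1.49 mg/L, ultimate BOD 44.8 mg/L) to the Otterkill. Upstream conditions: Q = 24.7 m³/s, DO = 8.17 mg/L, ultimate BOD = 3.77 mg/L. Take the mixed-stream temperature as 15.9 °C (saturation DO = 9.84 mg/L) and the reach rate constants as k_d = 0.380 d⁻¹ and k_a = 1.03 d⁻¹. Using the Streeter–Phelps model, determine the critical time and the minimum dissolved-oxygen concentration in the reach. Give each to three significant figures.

t_c ≈ 0.580 d; minimum DO ≈ 6.93 mg/L

Mixed DO = (24.7×8.17 + 4.28×1.49)/(24.7+4.28) = 208.2/28.98 = 7.183 mg/L.
Mixed L₀ = (24.7×3.77 + 4.28×44.8)/(28.98) = 284.9/28.98 = 9.830 mg/L.
Initial deficit D₀ = C_s − DO₀ = 9.84 − 7.183 = 2.657 mg/L.
t_c = (1/0.6500) ln[(1.03/0.380)(1 − 2.657×0.6500/(0.380×9.830))] = 1.538 × ln(1.457) = 0.5796 d.
D_c = (0.380/1.03) × 9.830 × e^(−0.380×0.5796) = 0.3689 × 9.830 × 0.8023 = 2.910 mg/L.
Minimum DO = 9.84 − 2.910 = 6.930 mg/L.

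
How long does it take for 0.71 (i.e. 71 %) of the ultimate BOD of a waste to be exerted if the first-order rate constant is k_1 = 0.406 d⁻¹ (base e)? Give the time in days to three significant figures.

y/L₀ = 1 − e^(−k_1 t) = 0.71 ⇒ e^(−k_1 t) = 0.290
t = −ln(0.290) / 0.406 = 1.238 / 0.406 = 3.049 d.

t ≈ 3.05 d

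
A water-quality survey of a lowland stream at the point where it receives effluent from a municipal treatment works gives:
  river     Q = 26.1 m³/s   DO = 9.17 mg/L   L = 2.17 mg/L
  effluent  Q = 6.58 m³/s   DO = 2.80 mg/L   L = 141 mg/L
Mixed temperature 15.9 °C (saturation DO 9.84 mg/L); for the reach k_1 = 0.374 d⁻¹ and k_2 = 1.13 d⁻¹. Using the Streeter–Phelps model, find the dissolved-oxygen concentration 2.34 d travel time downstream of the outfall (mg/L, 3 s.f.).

DO ≈ 4.55 mg/L

Mixed DO = (26.1×9.17 + 6.58×2.80)/(26.1+6.58) = 257.8/32.68 = 7.887 mg/L.
Mixed L₀ = (26.1×2.17 + 6.58×141)/(32.68) = 984.4/32.68 = 30.12 mg/L.
Initial deficit D₀ = C_s − DO₀ = 9.84 − 7.887 = 1.953 mg/L.
D(2.34) = [0.374×30.12/(1.13−0.374)](e^(−0.374×2.34) − e^(−1.13×2.34)) + 1.953 e^(−1.13×2.34)
= 14.90 × (0.4168 − 0.07106) + 1.953 × 0.07106 = 5.291 mg/L.
DO = 9.84 − 5.291 = 4.549 mg/L.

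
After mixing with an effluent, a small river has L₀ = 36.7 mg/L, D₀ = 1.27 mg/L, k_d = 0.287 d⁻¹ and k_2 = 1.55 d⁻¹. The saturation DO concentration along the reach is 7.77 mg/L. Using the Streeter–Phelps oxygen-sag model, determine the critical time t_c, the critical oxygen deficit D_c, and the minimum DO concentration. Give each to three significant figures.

With k_2/k_d = 5.401 and 1 − D₀(k_2−k_d)/(k_d L₀) = 0.8477,
t_c = ln(5.401 × 0.8477) / (1.55 − 0.287) = ln(4.578) / 1.263 = 1.521/1.263 = 1.205 d.
D_c = (k_d/k_2) L₀ e^(−k_d t_c) = (0.287/1.55) × 36.7 × e^(−0.287×1.205) = 0.1852 × 36.7 × 0.7077 = 4.809 mg/L.
Minimum DO = C_s − D_c = 7.77 − 4.809 = 2.961 mg/L.

t_c ≈ 1.20 d; D_c ≈ 4.81 mg/L; min DO ≈ 2.96 mg/L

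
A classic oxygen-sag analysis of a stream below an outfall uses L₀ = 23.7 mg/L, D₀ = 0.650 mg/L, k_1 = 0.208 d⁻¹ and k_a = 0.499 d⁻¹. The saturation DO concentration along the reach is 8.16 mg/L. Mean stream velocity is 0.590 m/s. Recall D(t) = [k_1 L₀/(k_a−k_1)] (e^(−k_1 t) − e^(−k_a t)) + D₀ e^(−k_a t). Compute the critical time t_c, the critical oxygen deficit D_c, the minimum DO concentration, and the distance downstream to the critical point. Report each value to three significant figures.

t_c ≈ 2.87 d; D_c ≈ 5.44 mg/L; min DO ≈ 2.72 mg/L; x_c ≈ 146 km

t_c = [1/(k_a−k_1)] ln[(k_a/k_1)(1 − D₀(k_a−k_1)/(k_1 L₀))]
= [1/(0.499−0.208)] ln[(0.499/0.208)(1 − 0.650×0.2910/(0.208×23.7))]
= (1/0.2910) ln[2.399 × 0.9616] = 3.436 × ln(2.307) = 3.436 × 0.8359 = 2.873 d.
D_c = (k_1/k_a) L₀ e^(−k_1 t_c) = (0.208/0.499) × 23.7 × e^(−0.208×2.873) = 0.4168 × 23.7 × 0.5502 = 5.435 mg/L.
Minimum DO = C_s − D_c = 8.16 − 5.435 = 2.725 mg/L.
x_c = v t_c = 0.590 m/s × 2.873 d × 86400 s/d = 146400 m ≈ 146 km.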